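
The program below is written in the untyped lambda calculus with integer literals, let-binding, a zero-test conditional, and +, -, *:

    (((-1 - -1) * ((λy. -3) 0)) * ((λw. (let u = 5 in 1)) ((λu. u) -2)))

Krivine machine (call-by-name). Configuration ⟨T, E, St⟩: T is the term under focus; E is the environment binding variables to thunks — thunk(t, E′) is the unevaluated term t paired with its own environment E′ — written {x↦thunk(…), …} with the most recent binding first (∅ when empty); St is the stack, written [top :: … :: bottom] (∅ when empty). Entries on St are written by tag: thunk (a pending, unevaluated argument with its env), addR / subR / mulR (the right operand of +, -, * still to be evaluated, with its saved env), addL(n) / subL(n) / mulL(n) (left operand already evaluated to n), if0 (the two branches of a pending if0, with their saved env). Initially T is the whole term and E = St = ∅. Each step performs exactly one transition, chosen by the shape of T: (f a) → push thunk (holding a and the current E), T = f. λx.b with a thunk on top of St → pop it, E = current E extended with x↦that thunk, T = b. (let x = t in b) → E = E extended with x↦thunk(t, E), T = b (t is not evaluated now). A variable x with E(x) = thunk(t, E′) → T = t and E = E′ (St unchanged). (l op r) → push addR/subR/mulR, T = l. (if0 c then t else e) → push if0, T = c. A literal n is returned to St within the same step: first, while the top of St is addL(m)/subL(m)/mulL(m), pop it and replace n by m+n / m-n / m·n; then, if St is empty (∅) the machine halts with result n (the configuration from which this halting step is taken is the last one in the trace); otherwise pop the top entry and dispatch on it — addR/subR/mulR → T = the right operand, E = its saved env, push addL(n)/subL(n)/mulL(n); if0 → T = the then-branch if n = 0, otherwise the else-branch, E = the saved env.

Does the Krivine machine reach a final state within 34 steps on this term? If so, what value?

[0] <T=(((-1 - -1) * ((λy. -3) 0)) * ((λw. (let u = 5 in 1)) ((λu. u) -2))), E=∅, St=∅>
[1] <T=((-1 - -1) * ((λy. -3) 0)), E=∅, St=[mulR]>
[2] <T=(-1 - -1), E=∅, St=[mulR :: mulR]>
[3] <T=-1, E=∅, St=[subR :: mulR :: mulR]>
[4] <T=-1, E=∅, St=[subL(-1) :: mulR :: mulR]>
[5] <T=((λy. -3) 0), E=∅, St=[mulL(0) :: mulR]>
[6] <T=(λy. -3), E=∅, St=[thunk :: mulL(0) :: mulR]>
[7] <T=-3, E={y↦thunk(0, ∅)}, St=[mulL(0) :: mulR]>
[8] <T=((λw. (let u = 5 in 1)) ((λu. u) -2)), E=∅, St=[mulL(0)]>
[9] <T=(λw. (let u = 5 in 1)), E=∅, St=[thunk :: mulL(0)]>
[10] <T=(let u = 5 in 1), E={w↦thunk(((λu. u) -2), ∅)}, St=[mulL(0)]>
[11] <T=1, E={u↦thunk(5, {w↦thunk(((λu. u) -2), ∅)}), w↦thunk(((λu. u) -2), ∅)}, St=[mulL(0)]>
→ final value 0

Answer: 0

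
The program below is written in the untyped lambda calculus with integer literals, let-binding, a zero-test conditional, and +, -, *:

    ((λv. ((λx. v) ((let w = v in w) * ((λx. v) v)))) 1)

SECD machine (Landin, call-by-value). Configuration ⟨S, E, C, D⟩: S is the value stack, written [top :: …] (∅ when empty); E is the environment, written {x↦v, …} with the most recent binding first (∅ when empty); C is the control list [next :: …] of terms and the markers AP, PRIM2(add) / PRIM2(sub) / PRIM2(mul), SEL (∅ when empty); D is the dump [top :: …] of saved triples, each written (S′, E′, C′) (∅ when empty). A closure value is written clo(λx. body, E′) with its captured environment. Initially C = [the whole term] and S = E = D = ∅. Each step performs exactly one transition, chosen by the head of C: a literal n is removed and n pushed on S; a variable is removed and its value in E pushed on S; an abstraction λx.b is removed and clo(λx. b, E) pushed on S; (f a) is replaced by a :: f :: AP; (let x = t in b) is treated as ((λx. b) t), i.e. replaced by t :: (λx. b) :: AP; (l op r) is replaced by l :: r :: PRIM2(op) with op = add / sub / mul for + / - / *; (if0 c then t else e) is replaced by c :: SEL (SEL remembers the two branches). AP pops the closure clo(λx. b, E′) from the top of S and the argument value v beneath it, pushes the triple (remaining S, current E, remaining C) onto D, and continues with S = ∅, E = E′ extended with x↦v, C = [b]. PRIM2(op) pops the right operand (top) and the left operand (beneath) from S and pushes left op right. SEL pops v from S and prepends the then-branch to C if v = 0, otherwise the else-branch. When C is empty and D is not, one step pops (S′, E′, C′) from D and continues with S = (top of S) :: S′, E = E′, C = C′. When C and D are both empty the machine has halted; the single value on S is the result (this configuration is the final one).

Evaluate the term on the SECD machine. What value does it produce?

0. [S=∅ | E=∅ | C=[((λv. ((λx. v) ((let w = v in w) * ((λx. v) v)))) 1)] | D=∅]
1. [S=∅ | E=∅ | C=[1 :: (λv. ((λx. v) ((let w = v in w) * ((λx. v) v)))) :: AP] | D=∅]
2. [S=[1] | E=∅ | C=[(λv. ((λx. v) ((let w = v in w) * ((λx. v) v)))) :: AP] | D=∅]
3. [S=[clo(λv. ((λx. v) ((let w = v in w) * ((λx. v) v))), ∅) :: 1] | E=∅ | C=[AP] | D=∅]
4. [S=∅ | E={v↦1} | C=[((λx. v) ((let w = v in w) * ((λx. v) v)))] | D=[(∅, ∅, ∅)]]
5. [S=∅ | E={v↦1} | C=[((let w = v in w) * ((λx. v) v)) :: (λx. v) :: AP] | D=[(∅, ∅, ∅)]]
6. [S=∅ | E={v↦1} | C=[(let w = v in w) :: ((λx. v) v) :: PRIM2(mul) :: (λx. v) :: AP] | D=[(∅, ∅, ∅)]]
7. [S=∅ | E={v↦1} | C=[v :: (λw. w) :: AP :: ((λx. v) v) :: PRIM2(mul) :: (λx. v) :: AP] | D=[(∅, ∅, ∅)]]
8. [S=[1] | E={v↦1} | C=[(λw. w) :: AP :: ((λx. v) v) :: PRIM2(mul) :: (λx. v) :: AP] | D=[(∅, ∅, ∅)]]
9. [S=[clo(λw. w, {v↦1}) :: 1] | E={v↦1} | C=[AP :: ((λx. v) v) :: PRIM2(mul) :: (λx. v) :: AP] | D=[(∅, ∅, ∅)]]
10. [S=∅ | E={w↦1, v↦1} | C=[w] | D=[(∅, {v↦1}, [((λx. v) v) :: PRIM2(mul) :: (λx. v) :: AP]) :: (∅, ∅, ∅)]]
11. [S=[1] | E={w↦1, v↦1} | C=∅ | D=[(∅, {v↦1}, [((λx. v) v) :: PRIM2(mul) :: (λx. v) :: AP]) :: (∅, ∅, ∅)]]
12. [S=[1] | E={v↦1} | C=[((λx. v) v) :: PRIM2(mul) :: (λx. v) :: AP] | D=[(∅, ∅, ∅)]]
13. [S=[1] | E={v↦1} | C=[v :: (λx. v) :: AP :: PRIM2(mul) :: (λx. v) :: AP] | D=[(∅, ∅, ∅)]]
14. [S=[1 :: 1] | E={v↦1} | C=[(λx. v) :: AP :: PRIM2(mul) :: (λx. v) :: AP] | D=[(∅, ∅, ∅)]]
15. [S=[clo(λx. v, {v↦1}) :: 1 :: 1] | E={v↦1} | C=[AP :: PRIM2(mul) :: (λx. v) :: AP] | D=[(∅, ∅, ∅)]]
16. [S=∅ | E={x↦1, v↦1} | C=[v] | D=[([1], {v↦1}, [PRIM2(mul) :: (λx. v) :: AP]) :: (∅, ∅, ∅)]]
17. [S=[1] | E={x↦1, v↦1} | C=∅ | D=[([1], {v↦1}, [PRIM2(mul) :: (λx. v) :: AP]) :: (∅, ∅, ∅)]]
18. [S=[1 :: 1] | E={v↦1} | C=[PRIM2(mul) :: (λx. v) :: AP] | D=[(∅, ∅, ∅)]]
19. [S=[1] | E={v↦1} | C=[(λx. v) :: AP] | D=[(∅, ∅, ∅)]]
20. [S=[clo(λx. v, {v↦1}) :: 1] | E={v↦1} | C=[AP] | D=[(∅, ∅, ∅)]]
21. [S=∅ | E={x↦1, v↦1} | C=[v] | D=[(∅, {v↦1}, ∅) :: (∅, ∅, ∅)]]
22. [S=[1] | E={x↦1, v↦1} | C=∅ | D=[(∅, {v↦1}, ∅) :: (∅, ∅, ∅)]]
23. [S=[1] | E={v↦1} | C=∅ | D=[(∅, ∅, ∅)]]
24. [S=[1] | E=∅ | C=∅ | D=∅]
→ final value 1

Answer: 1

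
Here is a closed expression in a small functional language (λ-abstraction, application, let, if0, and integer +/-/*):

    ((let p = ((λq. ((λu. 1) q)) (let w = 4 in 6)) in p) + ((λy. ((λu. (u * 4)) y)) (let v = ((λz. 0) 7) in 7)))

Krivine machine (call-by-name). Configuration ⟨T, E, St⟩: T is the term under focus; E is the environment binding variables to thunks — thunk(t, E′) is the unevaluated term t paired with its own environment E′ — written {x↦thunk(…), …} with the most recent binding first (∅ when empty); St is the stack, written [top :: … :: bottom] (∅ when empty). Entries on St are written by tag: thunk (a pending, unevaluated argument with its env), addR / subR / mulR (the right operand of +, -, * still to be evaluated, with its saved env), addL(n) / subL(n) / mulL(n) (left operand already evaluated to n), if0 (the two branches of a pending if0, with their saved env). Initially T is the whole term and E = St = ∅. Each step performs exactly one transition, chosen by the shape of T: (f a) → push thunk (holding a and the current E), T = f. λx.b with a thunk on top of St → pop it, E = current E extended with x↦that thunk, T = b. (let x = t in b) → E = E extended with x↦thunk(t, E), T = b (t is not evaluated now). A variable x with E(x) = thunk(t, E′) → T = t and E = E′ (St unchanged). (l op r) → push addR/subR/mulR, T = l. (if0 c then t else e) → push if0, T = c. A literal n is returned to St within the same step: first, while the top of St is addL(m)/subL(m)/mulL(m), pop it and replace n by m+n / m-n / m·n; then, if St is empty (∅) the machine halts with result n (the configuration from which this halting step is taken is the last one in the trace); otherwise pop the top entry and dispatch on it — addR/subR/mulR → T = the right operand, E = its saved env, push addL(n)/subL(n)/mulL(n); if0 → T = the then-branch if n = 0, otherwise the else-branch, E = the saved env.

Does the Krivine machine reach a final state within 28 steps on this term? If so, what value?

Answer: 29

Machine steps:
[0] ⟨T=((let p = ((λq. ((λu. 1) q)) (let w = 4 in 6)) in p) + ((λy. ((λu. (u * 4)) y)) (let v = ((λz. 0) 7) in 7))); E=∅; St=∅⟩
[1] ⟨T=(let p = ((λq. ((λu. 1) q)) (let w = 4 in 6)) in p); E=∅; St=[addR]⟩
[2] ⟨T=p; E={p↦thunk(((λq. ((λu. 1) q)) (let w = 4 in 6)), ∅)}; St=[addR]⟩
[3] ⟨T=((λq. ((λu. 1) q)) (let w = 4 in 6)); E=∅; St=[addR]⟩
[4] ⟨T=(λq. ((λu. 1) q)); E=∅; St=[thunk :: addR]⟩
[5] ⟨T=((λu. 1) q); E={q↦thunk((let w = 4 in 6), ∅)}; St=[addR]⟩
[6] ⟨T=(λu. 1); E={q↦thunk((let w = 4 in 6), ∅)}; St=[thunk :: addR]⟩
[7] ⟨T=1; E={u↦thunk(q, {q↦thunk((let w = 4 in 6), ∅)}), q↦thunk((let w = 4 in 6), ∅)}; St=[addR]⟩
[8] ⟨T=((λy. ((λu. (u * 4)) y)) (let v = ((λz. 0) 7) in 7)); E=∅; St=[addL(1)]⟩
[9] ⟨T=(λy. ((λu. (u * 4)) y)); E=∅; St=[thunk :: addL(1)]⟩
[10] ⟨T=((λu. (u * 4)) y); E={y↦thunk((let v = ((λz. 0) 7) in 7), ∅)}; St=[addL(1)]⟩
[11] ⟨T=(λu. (u * 4)); E={y↦thunk((let v = ((λz. 0) 7) in 7), ∅)}; St=[thunk :: addL(1)]⟩
[12] ⟨T=(u * 4); E={u↦thunk(y, {y↦thunk((let v = ((λz. 0) 7) in 7), ∅)}), y↦thunk((let v = ((λz. 0) 7) in 7), ∅)}; St=[addL(1)]⟩
[13] ⟨T=u; E={u↦thunk(y, {y↦thunk((let v = ((λz. 0) 7) in 7), ∅)}), y↦thunk((let v = ((λz. 0) 7) in 7), ∅)}; St=[mulR :: addL(1)]⟩
[14] ⟨T=y; E={y↦thunk((let v = ((λz. 0) 7) in 7), ∅)}; St=[mulR :: addL(1)]⟩
[15] ⟨T=(let v = ((λz. 0) 7) in 7); E=∅; St=[mulR :: addL(1)]⟩
[16] ⟨T=7; E={v↦thunk(((λz. 0) 7), ∅)}; St=[mulR :: addL(1)]⟩
[17] ⟨T=4; E={u↦thunk(y, {y↦thunk((let v = ((λz. 0) 7) in 7), ∅)}), y↦thunk((let v = ((λz. 0) 7) in 7), ∅)}; St=[mulL(7) :: addL(1)]⟩
→ final value 29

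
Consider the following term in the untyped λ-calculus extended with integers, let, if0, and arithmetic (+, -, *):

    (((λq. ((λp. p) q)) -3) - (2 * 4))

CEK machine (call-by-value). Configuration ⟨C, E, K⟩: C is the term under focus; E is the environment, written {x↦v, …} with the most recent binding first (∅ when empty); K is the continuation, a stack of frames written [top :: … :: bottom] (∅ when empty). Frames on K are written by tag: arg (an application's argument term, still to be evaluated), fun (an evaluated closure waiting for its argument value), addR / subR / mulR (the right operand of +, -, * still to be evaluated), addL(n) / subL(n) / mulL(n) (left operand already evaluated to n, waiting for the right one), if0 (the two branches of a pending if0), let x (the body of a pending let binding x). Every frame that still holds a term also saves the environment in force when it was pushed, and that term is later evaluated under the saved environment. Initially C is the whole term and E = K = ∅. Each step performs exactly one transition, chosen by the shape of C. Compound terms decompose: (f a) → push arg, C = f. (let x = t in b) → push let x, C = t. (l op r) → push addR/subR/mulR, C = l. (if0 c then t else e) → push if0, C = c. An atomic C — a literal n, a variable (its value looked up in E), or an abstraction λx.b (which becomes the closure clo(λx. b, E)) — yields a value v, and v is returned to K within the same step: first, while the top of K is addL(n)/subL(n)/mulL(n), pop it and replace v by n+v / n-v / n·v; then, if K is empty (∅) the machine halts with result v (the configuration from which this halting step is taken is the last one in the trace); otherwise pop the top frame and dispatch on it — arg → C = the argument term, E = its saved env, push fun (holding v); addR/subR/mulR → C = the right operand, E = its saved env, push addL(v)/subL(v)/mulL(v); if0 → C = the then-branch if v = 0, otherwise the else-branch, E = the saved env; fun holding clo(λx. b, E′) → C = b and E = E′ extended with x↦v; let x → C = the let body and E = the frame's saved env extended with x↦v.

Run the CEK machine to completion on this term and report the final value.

Answer: -11

Derivation:
[0] ⟨C=(((λq. ((λp. p) q)) -3) - (2 * 4)); E=∅; K=∅⟩
[1] ⟨C=((λq. ((λp. p) q)) -3); E=∅; K=[subR]⟩
[2] ⟨C=(λq. ((λp. p) q)); E=∅; K=[arg :: subR]⟩
[3] ⟨C=-3; E=∅; K=[fun :: subR]⟩
[4] ⟨C=((λp. p) q); E={q↦-3}; K=[subR]⟩
[5] ⟨C=(λp. p); E={q↦-3}; K=[arg :: subR]⟩
[6] ⟨C=q; E={q↦-3}; K=[fun :: subR]⟩
[7] ⟨C=p; E={p↦-3, q↦-3}; K=[subR]⟩
[8] ⟨C=(2 * 4); E=∅; K=[subL(-3)]⟩
[9] ⟨C=2; E=∅; K=[mulR :: subL(-3)]⟩
[10] ⟨C=4; E=∅; K=[mulL(2) :: subL(-3)]⟩
→ final value -11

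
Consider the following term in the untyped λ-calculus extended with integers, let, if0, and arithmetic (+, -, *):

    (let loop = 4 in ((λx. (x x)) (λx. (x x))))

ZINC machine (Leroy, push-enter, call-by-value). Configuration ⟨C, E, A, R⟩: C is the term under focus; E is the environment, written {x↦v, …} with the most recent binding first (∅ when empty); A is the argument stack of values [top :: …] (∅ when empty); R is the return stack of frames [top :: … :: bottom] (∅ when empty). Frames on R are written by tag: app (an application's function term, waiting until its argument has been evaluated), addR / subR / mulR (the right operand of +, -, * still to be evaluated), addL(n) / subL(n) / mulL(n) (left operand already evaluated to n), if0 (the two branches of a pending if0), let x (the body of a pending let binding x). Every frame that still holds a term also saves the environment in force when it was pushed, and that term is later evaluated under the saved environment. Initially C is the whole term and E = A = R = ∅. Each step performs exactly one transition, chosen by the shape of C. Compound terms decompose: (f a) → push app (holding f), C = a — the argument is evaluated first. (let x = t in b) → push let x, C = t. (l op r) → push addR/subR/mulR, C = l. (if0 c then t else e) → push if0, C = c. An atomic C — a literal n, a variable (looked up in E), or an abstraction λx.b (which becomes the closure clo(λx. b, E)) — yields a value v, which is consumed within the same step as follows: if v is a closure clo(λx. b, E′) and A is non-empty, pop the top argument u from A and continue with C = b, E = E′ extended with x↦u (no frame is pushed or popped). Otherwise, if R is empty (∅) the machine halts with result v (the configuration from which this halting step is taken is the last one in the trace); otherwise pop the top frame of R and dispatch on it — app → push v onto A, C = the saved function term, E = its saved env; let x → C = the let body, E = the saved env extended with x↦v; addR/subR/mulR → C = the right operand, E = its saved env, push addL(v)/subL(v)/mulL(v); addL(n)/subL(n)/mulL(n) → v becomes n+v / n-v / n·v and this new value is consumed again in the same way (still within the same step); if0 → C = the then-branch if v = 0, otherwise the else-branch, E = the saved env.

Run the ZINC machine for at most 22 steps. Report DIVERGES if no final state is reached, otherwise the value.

Answer: DIVERGES (no final state within 22 steps)

Execution trace:
0. [C=(let loop = 4 in ((λx. (x x)) (λx. (x x)))) | E=∅ | A=∅ | R=∅]
1. [C=4 | E=∅ | A=∅ | R=[let loop]]
2. [C=((λx. (x x)) (λx. (x x))) | E={loop↦4} | A=∅ | R=∅]
3. [C=(λx. (x x)) | E={loop↦4} | A=∅ | R=[app]]
4. [C=(λx. (x x)) | E={loop↦4} | A=[clo(λx. (x x), {loop↦4})] | R=∅]
5. [C=(x x) | E={x↦clo(λx. (x x), {loop↦4}), loop↦4} | A=∅ | R=∅]
6. [C=x | E={x↦clo(λx. (x x), {loop↦4}), loop↦4} | A=∅ | R=[app]]
7. [C=x | E={x↦clo(λx. (x x), {loop↦4}), loop↦4} | A=[clo(λx. (x x), {loop↦4})] | R=∅]
… configuration repeats with period 3 (steps 5–7 recur indefinitely) …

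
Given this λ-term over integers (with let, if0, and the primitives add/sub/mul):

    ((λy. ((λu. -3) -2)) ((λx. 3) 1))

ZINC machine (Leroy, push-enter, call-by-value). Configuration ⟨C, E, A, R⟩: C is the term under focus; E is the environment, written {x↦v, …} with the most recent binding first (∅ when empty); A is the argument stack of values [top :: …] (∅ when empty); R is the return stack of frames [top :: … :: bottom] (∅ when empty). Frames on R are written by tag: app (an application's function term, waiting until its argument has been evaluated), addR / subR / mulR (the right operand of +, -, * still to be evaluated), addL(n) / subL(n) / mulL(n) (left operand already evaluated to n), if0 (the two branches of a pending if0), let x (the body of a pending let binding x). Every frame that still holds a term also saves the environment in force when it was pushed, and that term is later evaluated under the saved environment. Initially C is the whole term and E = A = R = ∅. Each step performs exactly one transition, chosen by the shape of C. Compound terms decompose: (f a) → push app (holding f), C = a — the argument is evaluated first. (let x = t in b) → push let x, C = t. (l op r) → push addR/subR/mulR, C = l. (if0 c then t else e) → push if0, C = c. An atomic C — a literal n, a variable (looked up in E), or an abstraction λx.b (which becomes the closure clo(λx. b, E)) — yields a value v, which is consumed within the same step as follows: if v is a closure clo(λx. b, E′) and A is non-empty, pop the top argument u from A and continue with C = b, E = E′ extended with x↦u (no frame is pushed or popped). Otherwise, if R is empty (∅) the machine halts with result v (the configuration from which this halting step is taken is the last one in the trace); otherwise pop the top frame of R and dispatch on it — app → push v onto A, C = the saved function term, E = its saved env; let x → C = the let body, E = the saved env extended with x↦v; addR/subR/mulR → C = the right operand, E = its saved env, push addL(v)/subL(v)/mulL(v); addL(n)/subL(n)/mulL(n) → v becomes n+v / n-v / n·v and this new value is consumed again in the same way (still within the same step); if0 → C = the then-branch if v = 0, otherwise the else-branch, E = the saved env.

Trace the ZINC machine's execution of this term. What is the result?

Answer: -3

Derivation:
[0] <C=((λy. ((λu. -3) -2)) ((λx. 3) 1)), E=∅, A=∅, R=∅>
[1] <C=((λx. 3) 1), E=∅, A=∅, R=[app]>
[2] <C=1, E=∅, A=∅, R=[app :: app]>
[3] <C=(λx. 3), E=∅, A=[1], R=[app]>
[4] <C=3, E={x↦1}, A=∅, R=[app]>
[5] <C=(λy. ((λu. -3) -2)), E=∅, A=[3], R=∅>
[6] <C=((λu. -3) -2), E={y↦3}, A=∅, R=∅>
[7] <C=-2, E={y↦3}, A=∅, R=[app]>
[8] <C=(λu. -3), E={y↦3}, A=[-2], R=∅>
[9] <C=-3, E={u↦-2, y↦3}, A=∅, R=∅>
→ final value -3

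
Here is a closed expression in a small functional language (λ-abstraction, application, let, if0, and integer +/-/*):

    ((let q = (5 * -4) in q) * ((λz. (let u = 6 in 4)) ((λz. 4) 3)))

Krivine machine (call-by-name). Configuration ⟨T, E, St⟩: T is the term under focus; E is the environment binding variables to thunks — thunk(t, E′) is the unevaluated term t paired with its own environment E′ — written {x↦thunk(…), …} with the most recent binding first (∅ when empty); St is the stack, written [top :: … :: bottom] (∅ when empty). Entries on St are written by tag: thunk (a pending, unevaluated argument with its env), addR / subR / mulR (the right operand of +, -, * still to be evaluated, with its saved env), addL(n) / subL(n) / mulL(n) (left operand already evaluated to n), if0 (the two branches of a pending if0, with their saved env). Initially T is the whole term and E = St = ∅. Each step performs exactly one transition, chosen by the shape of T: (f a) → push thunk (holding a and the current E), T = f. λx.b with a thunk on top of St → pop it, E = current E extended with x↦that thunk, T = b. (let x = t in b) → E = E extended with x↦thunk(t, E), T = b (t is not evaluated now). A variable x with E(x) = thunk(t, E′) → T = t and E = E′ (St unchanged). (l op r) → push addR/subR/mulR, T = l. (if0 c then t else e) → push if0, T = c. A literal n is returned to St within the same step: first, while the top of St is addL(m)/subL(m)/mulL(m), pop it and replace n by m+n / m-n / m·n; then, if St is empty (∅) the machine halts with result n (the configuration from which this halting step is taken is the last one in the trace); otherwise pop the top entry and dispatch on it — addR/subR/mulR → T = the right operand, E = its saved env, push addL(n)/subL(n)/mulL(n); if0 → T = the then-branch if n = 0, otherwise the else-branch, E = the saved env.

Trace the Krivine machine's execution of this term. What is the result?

t=0: <T=((let q = (5 * -4) in q) * ((λz. (let u = 6 in 4)) ((λz. 4) 3))), E=∅, St=∅>
t=1: <T=(let q = (5 * -4) in q), E=∅, St=[mulR]>
t=2: <T=q, E={q↦thunk((5 * -4), ∅)}, St=[mulR]>
t=3: <T=(5 * -4), E=∅, St=[mulR]>
t=4: <T=5, E=∅, St=[mulR :: mulR]>
t=5: <T=-4, E=∅, St=[mulL(5) :: mulR]>
t=6: <T=((λz. (let u = 6 in 4)) ((λz. 4) 3)), E=∅, St=[mulL(-20)]>
t=7: <T=(λz. (let u = 6 in 4)), E=∅, St=[thunk :: mulL(-20)]>
t=8: <T=(let u = 6 in 4), E={z↦thunk(((λz. 4) 3), ∅)}, St=[mulL(-20)]>
t=9: <T=4, E={u↦thunk(6, {z↦thunk(((λz. 4) 3), ∅)}), z↦thunk(((λz. 4) 3), ∅)}, St=[mulL(-20)]>
→ final value -80

Answer: -80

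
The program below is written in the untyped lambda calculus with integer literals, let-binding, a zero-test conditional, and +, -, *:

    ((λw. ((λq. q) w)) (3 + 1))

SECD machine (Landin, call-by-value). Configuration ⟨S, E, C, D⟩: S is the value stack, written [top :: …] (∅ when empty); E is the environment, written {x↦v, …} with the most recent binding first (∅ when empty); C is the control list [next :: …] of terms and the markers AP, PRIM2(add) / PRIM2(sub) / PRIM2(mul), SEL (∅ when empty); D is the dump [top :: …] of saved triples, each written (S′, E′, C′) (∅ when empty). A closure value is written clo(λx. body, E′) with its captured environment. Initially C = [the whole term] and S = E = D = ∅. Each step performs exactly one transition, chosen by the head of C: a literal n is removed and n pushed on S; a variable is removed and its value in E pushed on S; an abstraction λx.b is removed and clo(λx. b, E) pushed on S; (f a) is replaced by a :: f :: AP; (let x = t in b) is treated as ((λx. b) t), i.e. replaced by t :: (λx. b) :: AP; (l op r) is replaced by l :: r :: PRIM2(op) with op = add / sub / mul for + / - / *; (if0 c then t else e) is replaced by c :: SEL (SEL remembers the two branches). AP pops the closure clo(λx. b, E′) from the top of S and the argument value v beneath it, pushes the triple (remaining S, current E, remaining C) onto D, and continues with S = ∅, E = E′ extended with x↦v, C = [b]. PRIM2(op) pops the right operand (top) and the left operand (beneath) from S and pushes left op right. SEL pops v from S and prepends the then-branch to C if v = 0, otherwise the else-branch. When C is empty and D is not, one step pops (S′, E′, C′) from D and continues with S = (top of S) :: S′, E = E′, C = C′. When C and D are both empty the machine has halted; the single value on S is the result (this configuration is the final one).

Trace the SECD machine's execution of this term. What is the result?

Answer: 4

Machine steps:
[0] [S=∅ | E=∅ | C=[((λw. ((λq. q) w)) (3 + 1))] | D=∅]
[1] [S=∅ | E=∅ | C=[(3 + 1) :: (λw. ((λq. q) w)) :: AP] | D=∅]
[2] [S=∅ | E=∅ | C=[3 :: 1 :: PRIM2(add) :: (λw. ((λq. q) w)) :: AP] | D=∅]
[3] [S=[3] | E=∅ | C=[1 :: PRIM2(add) :: (λw. ((λq. q) w)) :: AP] | D=∅]
[4] [S=[1 :: 3] | E=∅ | C=[PRIM2(add) :: (λw. ((λq. q) w)) :: AP] | D=∅]
[5] [S=[4] | E=∅ | C=[(λw. ((λq. q) w)) :: AP] | D=∅]
[6] [S=[clo(λw. ((λq. q) w), ∅) :: 4] | E=∅ | C=[AP] | D=∅]
[7] [S=∅ | E={w↦4} | C=[((λq. q) w)] | D=[(∅, ∅, ∅)]]
[8] [S=∅ | E={w↦4} | C=[w :: (λq. q) :: AP] | D=[(∅, ∅, ∅)]]
[9] [S=[4] | E={w↦4} | C=[(λq. q) :: AP] | D=[(∅, ∅, ∅)]]
[10] [S=[clo(λq. q, {w↦4}) :: 4] | E={w↦4} | C=[AP] | D=[(∅, ∅, ∅)]]
[11] [S=∅ | E={q↦4, w↦4} | C=[q] | D=[(∅, {w↦4}, ∅) :: (∅, ∅, ∅)]]
[12] [S=[4] | E={q↦4, w↦4} | C=∅ | D=[(∅, {w↦4}, ∅) :: (∅, ∅, ∅)]]
[13] [S=[4] | E={w↦4} | C=∅ | D=[(∅, ∅, ∅)]]
[14] [S=[4] | E=∅ | C=∅ | D=∅]
→ final value 4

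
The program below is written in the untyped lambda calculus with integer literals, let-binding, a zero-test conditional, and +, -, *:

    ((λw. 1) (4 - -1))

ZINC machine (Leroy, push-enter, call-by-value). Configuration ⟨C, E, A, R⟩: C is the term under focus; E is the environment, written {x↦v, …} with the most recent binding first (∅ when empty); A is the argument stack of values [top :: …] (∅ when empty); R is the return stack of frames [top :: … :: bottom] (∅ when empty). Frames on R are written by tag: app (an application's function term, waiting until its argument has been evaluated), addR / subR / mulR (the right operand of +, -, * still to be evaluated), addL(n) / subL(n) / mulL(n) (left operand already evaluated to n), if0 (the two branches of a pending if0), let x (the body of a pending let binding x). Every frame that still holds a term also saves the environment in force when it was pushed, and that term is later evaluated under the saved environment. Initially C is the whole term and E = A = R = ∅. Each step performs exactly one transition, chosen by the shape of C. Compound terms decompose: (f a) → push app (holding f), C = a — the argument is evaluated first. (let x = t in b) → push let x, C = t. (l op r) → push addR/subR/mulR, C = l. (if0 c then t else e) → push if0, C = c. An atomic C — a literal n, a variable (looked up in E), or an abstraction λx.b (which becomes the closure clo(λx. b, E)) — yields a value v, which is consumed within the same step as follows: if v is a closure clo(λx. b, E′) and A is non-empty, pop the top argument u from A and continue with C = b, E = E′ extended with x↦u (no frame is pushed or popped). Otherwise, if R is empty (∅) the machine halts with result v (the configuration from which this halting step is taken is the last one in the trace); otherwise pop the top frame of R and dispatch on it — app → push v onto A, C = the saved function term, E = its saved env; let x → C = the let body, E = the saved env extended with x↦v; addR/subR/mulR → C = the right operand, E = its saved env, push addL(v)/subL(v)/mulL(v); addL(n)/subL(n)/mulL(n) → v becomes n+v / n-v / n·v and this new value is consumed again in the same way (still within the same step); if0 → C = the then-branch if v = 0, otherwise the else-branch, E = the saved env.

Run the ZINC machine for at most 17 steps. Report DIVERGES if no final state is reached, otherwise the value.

step 0: ⟨C=((λw. 1) (4 - -1)); E=∅; A=∅; R=∅⟩
step 1: ⟨C=(4 - -1); E=∅; A=∅; R=[app]⟩
step 2: ⟨C=4; E=∅; A=∅; R=[subR :: app]⟩
step 3: ⟨C=-1; E=∅; A=∅; R=[subL(4) :: app]⟩
step 4: ⟨C=(λw. 1); E=∅; A=[5]; R=∅⟩
step 5: ⟨C=1; E={w↦5}; A=∅; R=∅⟩
→ final value 1

Answer: 1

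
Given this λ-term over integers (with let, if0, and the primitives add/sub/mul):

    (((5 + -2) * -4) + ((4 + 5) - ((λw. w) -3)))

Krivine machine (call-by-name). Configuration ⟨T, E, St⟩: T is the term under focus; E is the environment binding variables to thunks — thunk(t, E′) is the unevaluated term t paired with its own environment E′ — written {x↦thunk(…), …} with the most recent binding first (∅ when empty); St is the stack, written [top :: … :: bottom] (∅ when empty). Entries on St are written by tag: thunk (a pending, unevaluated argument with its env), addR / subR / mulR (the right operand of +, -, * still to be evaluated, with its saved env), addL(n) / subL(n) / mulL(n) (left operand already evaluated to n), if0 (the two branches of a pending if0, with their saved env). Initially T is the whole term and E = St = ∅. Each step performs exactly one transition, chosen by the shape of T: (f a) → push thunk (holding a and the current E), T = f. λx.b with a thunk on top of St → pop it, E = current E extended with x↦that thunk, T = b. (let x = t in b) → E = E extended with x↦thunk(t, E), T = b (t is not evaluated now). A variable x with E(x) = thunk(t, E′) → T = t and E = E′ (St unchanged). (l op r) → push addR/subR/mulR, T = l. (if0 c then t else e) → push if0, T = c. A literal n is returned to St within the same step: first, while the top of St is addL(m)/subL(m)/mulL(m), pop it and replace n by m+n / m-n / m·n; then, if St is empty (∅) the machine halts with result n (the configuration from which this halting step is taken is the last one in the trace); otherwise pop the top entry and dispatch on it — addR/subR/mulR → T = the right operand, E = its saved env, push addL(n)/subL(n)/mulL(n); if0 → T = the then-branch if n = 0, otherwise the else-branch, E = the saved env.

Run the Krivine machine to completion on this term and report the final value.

[0] <T=(((5 + -2) * -4) + ((4 + 5) - ((λw. w) -3))), E=∅, St=∅>
[1] <T=((5 + -2) * -4), E=∅, St=[addR]>
[2] <T=(5 + -2), E=∅, St=[mulR :: addR]>
[3] <T=5, E=∅, St=[addR :: mulR :: addR]>
[4] <T=-2, E=∅, St=[addL(5) :: mulR :: addR]>
[5] <T=-4, E=∅, St=[mulL(3) :: addR]>
[6] <T=((4 + 5) - ((λw. w) -3)), E=∅, St=[addL(-12)]>
[7] <T=(4 + 5), E=∅, St=[subR :: addL(-12)]>
[8] <T=4, E=∅, St=[addR :: subR :: addL(-12)]>
[9] <T=5, E=∅, St=[addL(4) :: subR :: addL(-12)]>
[10] <T=((λw. w) -3), E=∅, St=[subL(9) :: addL(-12)]>
[11] <T=(λw. w), E=∅, St=[thunk :: subL(9) :: addL(-12)]>
[12] <T=w, E={w↦thunk(-3, ∅)}, St=[subL(9) :: addL(-12)]>
[13] <T=-3, E=∅, St=[subL(9) :: addL(-12)]>
→ final value 0

Answer: 0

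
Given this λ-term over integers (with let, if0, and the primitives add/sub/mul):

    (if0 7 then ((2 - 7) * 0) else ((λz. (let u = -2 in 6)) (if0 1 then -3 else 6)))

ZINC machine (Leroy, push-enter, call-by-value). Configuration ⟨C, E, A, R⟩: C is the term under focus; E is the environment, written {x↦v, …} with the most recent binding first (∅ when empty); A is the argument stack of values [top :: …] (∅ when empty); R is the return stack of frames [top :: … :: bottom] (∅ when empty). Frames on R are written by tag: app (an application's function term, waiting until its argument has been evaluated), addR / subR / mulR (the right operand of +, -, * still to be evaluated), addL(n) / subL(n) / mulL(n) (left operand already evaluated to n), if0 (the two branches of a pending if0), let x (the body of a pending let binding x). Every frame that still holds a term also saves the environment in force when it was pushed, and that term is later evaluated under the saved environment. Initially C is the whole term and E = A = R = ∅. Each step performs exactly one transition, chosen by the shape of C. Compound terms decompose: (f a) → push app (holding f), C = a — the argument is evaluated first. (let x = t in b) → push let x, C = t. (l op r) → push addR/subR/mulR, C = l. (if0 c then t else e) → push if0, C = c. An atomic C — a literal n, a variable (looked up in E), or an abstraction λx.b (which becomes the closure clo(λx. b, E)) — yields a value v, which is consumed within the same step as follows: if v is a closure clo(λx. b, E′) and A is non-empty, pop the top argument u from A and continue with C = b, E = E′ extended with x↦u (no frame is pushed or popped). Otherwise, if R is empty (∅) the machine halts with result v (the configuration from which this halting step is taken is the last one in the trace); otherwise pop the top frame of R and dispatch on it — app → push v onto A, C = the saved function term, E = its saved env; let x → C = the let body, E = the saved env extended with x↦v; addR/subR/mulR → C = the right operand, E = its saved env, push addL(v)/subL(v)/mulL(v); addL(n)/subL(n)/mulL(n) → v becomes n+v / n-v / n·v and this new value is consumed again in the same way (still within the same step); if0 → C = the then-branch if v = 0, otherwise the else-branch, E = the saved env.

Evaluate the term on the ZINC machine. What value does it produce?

t=0: [C=(if0 7 then ((2 - 7) * 0) else ((λz. (let u = -2 in 6)) (if0 1 then -3 else 6))) | E=∅ | A=∅ | R=∅]
t=1: [C=7 | E=∅ | A=∅ | R=[if0]]
t=2: [C=((λz. (let u = -2 in 6)) (if0 1 then -3 else 6)) | E=∅ | A=∅ | R=∅]
t=3: [C=(if0 1 then -3 else 6) | E=∅ | A=∅ | R=[app]]
t=4: [C=1 | E=∅ | A=∅ | R=[if0 :: app]]
t=5: [C=6 | E=∅ | A=∅ | R=[app]]
t=6: [C=(λz. (let u = -2 in 6)) | E=∅ | A=[6] | R=∅]
t=7: [C=(let u = -2 in 6) | E={z↦6} | A=∅ | R=∅]
t=8: [C=-2 | E={z↦6} | A=∅ | R=[let u]]
t=9: [C=6 | E={u↦-2, z↦6} | A=∅ | R=∅]
→ final value 6

Answer: 6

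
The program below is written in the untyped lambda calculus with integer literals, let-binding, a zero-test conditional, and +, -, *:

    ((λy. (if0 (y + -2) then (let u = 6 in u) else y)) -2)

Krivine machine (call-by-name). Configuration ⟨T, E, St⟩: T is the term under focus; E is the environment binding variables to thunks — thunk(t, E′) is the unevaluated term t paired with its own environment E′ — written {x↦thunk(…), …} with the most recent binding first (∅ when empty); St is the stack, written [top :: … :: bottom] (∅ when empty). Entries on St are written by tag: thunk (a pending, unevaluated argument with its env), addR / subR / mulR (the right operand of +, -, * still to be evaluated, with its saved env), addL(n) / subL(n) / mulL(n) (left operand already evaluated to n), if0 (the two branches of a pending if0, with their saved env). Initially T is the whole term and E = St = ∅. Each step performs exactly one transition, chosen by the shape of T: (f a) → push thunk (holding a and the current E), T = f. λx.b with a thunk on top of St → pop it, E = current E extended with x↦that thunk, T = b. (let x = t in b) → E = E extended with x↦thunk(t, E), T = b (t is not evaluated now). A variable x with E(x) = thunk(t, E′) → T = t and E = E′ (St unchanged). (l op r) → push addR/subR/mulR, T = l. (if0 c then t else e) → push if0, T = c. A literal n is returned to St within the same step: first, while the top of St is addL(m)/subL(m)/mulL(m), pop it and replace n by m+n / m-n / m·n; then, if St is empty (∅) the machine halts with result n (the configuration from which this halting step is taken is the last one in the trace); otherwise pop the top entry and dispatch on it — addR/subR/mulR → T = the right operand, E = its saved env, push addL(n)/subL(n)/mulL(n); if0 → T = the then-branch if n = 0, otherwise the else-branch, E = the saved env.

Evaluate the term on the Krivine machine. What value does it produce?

Answer: -2

Machine steps:
t=0: [T=((λy. (if0 (y + -2) then (let u = 6 in u) else y)) -2) | E=∅ | St=∅]
t=1: [T=(λy. (if0 (y + -2) then (let u = 6 in u) else y)) | E=∅ | St=[thunk]]
t=2: [T=(if0 (y + -2) then (let u = 6 in u) else y) | E={y↦thunk(-2, ∅)} | St=∅]
t=3: [T=(y + -2) | E={y↦thunk(-2, ∅)} | St=[if0]]
t=4: [T=y | E={y↦thunk(-2, ∅)} | St=[addR :: if0]]
t=5: [T=-2 | E=∅ | St=[addR :: if0]]
t=6: [T=-2 | E={y↦thunk(-2, ∅)} | St=[addL(-2) :: if0]]
t=7: [T=y | E={y↦thunk(-2, ∅)} | St=∅]
t=8: [T=-2 | E=∅ | St=∅]
→ final value -2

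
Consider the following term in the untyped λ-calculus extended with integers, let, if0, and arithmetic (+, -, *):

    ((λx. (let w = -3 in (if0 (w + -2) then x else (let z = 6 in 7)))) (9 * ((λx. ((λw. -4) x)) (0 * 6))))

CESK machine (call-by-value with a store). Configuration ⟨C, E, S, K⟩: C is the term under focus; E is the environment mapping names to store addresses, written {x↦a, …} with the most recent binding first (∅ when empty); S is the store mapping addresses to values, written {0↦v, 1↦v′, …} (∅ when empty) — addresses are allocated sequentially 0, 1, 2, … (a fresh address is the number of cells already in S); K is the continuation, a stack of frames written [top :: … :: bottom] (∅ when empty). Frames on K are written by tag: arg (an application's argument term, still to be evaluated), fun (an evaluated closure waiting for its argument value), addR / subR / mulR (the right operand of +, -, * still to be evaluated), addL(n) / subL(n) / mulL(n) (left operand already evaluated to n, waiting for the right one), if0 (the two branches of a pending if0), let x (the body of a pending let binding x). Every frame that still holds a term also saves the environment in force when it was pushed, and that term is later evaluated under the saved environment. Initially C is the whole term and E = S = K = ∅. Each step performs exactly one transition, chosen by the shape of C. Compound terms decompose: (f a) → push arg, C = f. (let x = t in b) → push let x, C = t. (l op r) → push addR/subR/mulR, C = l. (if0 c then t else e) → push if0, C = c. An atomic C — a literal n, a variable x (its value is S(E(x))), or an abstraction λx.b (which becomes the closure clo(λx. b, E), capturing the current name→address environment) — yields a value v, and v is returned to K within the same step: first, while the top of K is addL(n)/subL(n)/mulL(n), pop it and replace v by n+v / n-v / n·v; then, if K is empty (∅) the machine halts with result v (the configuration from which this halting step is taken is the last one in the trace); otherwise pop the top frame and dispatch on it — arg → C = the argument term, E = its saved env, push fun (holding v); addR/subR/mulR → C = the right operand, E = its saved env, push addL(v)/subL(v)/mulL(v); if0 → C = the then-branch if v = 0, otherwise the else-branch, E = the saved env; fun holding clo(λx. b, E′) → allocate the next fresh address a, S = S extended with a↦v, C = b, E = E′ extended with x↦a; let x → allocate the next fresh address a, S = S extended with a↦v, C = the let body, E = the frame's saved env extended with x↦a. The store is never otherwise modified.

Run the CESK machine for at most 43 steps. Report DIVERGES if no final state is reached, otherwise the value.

[0] <C=((λx. (let w = -3 in (if0 (w + -2) then x else (let z = 6 in 7)))) (9 * ((λx. ((λw. -4) x)) (0 * 6)))), E=∅, S=∅, K=∅>
[1] <C=(λx. (let w = -3 in (if0 (w + -2) then x else (let z = 6 in 7)))), E=∅, S=∅, K=[arg]>
[2] <C=(9 * ((λx. ((λw. -4) x)) (0 * 6))), E=∅, S=∅, K=[fun]>
[3] <C=9, E=∅, S=∅, K=[mulR :: fun]>
[4] <C=((λx. ((λw. -4) x)) (0 * 6)), E=∅, S=∅, K=[mulL(9) :: fun]>
[5] <C=(λx. ((λw. -4) x)), E=∅, S=∅, K=[arg :: mulL(9) :: fun]>
[6] <C=(0 * 6), E=∅, S=∅, K=[fun :: mulL(9) :: fun]>
[7] <C=0, E=∅, S=∅, K=[mulR :: fun :: mulL(9) :: fun]>
[8] <C=6, E=∅, S=∅, K=[mulL(0) :: fun :: mulL(9) :: fun]>
[9] <C=((λw. -4) x), E={x↦0}, S={0↦0}, K=[mulL(9) :: fun]>
[10] <C=(λw. -4), E={x↦0}, S={0↦0}, K=[arg :: mulL(9) :: fun]>
[11] <C=x, E={x↦0}, S={0↦0}, K=[fun :: mulL(9) :: fun]>
[12] <C=-4, E={w↦1, x↦0}, S={0↦0, 1↦0}, K=[mulL(9) :: fun]>
[13] <C=(let w = -3 in (if0 (w + -2) then x else (let z = 6 in 7))), E={x↦2}, S={0↦0, 1↦0, 2↦-36}, K=∅>
[14] <C=-3, E={x↦2}, S={0↦0, 1↦0, 2↦-36}, K=[let w]>
[15] <C=(if0 (w + -2) then x else (let z = 6 in 7)), E={w↦3, x↦2}, S={0↦0, 1↦0, 2↦-36, 3↦-3}, K=∅>
[16] <C=(w + -2), E={w↦3, x↦2}, S={0↦0, 1↦0, 2↦-36, 3↦-3}, K=[if0]>
[17] <C=w, E={w↦3, x↦2}, S={0↦0, 1↦0, 2↦-36, 3↦-3}, K=[addR :: if0]>
[18] <C=-2, E={w↦3, x↦2}, S={0↦0, 1↦0, 2↦-36, 3↦-3}, K=[addL(-3) :: if0]>
[19] <C=(let z = 6 in 7), E={w↦3, x↦2}, S={0↦0, 1↦0, 2↦-36, 3↦-3}, K=∅>
[20] <C=6, E={w↦3, x↦2}, S={0↦0, 1↦0, 2↦-36, 3↦-3}, K=[let z]>
[21] <C=7, E={z↦4, w↦3, x↦2}, S={0↦0, 1↦0, 2↦-36, 3↦-3, 4↦6}, K=∅>
→ final value 7

Answer: 7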